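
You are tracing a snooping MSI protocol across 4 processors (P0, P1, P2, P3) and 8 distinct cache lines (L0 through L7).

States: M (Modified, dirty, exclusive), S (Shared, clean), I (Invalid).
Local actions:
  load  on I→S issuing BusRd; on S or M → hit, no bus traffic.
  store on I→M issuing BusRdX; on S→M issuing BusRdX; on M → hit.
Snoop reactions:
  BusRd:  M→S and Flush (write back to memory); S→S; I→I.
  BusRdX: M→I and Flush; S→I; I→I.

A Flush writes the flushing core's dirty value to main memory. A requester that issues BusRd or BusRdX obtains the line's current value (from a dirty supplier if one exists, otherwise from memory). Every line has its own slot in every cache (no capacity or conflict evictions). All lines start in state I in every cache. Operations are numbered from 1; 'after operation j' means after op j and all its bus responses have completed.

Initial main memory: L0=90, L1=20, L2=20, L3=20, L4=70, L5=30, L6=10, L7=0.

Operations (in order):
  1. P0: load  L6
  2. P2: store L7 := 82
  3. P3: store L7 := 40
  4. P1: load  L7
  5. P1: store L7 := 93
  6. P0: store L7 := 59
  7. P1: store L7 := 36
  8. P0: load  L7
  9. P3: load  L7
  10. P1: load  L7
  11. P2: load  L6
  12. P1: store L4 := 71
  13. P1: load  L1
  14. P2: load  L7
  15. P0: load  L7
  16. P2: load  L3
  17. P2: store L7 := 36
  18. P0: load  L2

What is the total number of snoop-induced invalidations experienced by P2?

[1] P0: load  L6 | P0:S(10), P1:I, P2:I, P3:I | bus: BusRd
[2] P2: store L7 := 82 | P0:I, P1:I, P2:M(82), P3:I | bus: BusRdX
[3] P3: store L7 := 40 | P0:I, P1:I, P2:I, P3:M(40) | bus: BusRdX,Flush
[4] P1: load  L7 | P0:I, P1:S(40), P2:I, P3:S(40) | bus: BusRd,Flush
[5] P1: store L7 := 93 | P0:I, P1:M(93), P2:I, P3:I | bus: BusRdX
[6] P0: store L7 := 59 | P0:M(59), P1:I, P2:I, P3:I | bus: BusRdX,Flush
[7] P1: store L7 := 36 | P0:I, P1:M(36), P2:I, P3:I | bus: BusRdX,Flush
[8] P0: load  L7 | P0:S(36), P1:S(36), P2:I, P3:I | bus: BusRd,Flush
[9] P3: load  L7 | P0:S(36), P1:S(36), P2:I, P3:S(36) | bus: BusRd
[10] P1: load  L7 | P0:S(36), P1:S(36), P2:I, P3:S(36) | bus: none
[11] P2: load  L6 | P0:S(10), P1:I, P2:S(10), P3:I | bus: BusRd
[12] P1: store L4 := 71 | P0:I, P1:M(71), P2:I, P3:I | bus: BusRdX
[13] P1: load  L1 | P0:I, P1:S(20), P2:I, P3:I | bus: BusRd
[14] P2: load  L7 | P0:S(36), P1:S(36), P2:S(36), P3:S(36) | bus: BusRd
[15] P0: load  L7 | P0:S(36), P1:S(36), P2:S(36), P3:S(36) | bus: none
[16] P2: load  L3 | P0:I, P1:I, P2:S(20), P3:I | bus: BusRd
[17] P2: store L7 := 36 | P0:I, P1:I, P2:M(36), P3:I | bus: BusRdX
[18] P0: load  L2 | P0:S(20), P1:I, P2:I, P3:I | bus: BusRd

invalidations = 1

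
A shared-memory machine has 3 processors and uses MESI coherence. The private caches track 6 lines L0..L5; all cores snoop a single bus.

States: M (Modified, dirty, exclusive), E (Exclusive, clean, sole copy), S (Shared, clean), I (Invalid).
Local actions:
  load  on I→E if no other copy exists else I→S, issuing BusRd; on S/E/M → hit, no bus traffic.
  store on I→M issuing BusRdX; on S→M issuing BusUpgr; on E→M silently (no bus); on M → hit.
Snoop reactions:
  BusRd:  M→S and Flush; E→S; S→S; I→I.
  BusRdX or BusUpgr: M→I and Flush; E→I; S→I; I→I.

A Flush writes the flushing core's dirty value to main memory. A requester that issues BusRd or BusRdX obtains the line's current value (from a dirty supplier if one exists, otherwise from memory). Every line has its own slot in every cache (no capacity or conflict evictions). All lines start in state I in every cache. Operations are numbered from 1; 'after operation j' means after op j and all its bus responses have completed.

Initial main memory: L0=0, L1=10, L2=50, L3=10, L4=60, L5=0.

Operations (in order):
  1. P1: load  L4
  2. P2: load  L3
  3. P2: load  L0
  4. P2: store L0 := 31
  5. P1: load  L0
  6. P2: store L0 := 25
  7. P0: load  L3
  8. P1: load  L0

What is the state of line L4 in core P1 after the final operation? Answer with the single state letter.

step 1: P1: load  L4  ⟶  IEI  (L4)  txn=BusRd  M[L4]=60
step 2: P2: load  L3  ⟶  IIE  (L3)  txn=BusRd  M[L3]=10
step 3: P2: load  L0  ⟶  IIE  (L0)  txn=BusRd  M[L0]=0
step 4: P2: store L0 := 31  ⟶  IIM  (L0)  txn=∅  M[L0]=0
step 5: P1: load  L0  ⟶  ISS  (L0)  txn=BusRd+Flush  M[L0]=31
step 6: P2: store L0 := 25  ⟶  IIM  (L0)  txn=BusUpgr  M[L0]=31
step 7: P0: load  L3  ⟶  SIS  (L3)  txn=BusRd  M[L3]=10
step 8: P1: load  L0  ⟶  ISS  (L0)  txn=BusRd+Flush  M[L0]=25

state = E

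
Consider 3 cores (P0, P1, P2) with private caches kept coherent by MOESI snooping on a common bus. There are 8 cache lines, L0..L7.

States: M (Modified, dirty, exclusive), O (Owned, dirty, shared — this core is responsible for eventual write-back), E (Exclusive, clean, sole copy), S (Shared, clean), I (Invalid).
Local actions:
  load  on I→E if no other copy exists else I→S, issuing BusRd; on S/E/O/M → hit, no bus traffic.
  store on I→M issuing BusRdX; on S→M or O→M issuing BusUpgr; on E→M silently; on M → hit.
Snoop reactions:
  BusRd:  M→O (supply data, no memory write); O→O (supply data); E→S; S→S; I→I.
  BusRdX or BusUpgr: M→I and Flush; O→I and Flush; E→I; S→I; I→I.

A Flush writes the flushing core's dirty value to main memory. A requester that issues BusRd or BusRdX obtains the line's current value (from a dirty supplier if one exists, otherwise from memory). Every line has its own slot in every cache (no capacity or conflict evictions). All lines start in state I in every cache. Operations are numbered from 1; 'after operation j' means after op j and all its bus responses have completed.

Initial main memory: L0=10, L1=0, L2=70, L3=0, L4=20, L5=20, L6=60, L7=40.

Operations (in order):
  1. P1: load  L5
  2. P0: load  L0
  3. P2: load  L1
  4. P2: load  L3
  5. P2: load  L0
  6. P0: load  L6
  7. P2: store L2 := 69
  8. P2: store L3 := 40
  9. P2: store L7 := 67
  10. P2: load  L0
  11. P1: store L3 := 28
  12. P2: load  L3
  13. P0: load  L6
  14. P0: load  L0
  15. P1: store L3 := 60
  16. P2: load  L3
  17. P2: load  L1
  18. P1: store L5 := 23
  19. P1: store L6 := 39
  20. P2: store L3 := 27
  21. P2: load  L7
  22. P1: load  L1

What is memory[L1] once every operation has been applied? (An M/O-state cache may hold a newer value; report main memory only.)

1. P1: load  L5  bus=[BusRd]  L5: P0=I P1=E P2=I  mem[L5]=20
2. P0: load  L0  bus=[BusRd]  L0: P0=E P1=I P2=I  mem[L0]=10
3. P2: load  L1  bus=[BusRd]  L1: P0=I P1=I P2=E  mem[L1]=0
4. P2: load  L3  bus=[BusRd]  L3: P0=I P1=I P2=E  mem[L3]=0
5. P2: load  L0  bus=[BusRd]  L0: P0=S P1=I P2=S  mem[L0]=10
6. P0: load  L6  bus=[BusRd]  L6: P0=E P1=I P2=I  mem[L6]=60
7. P2: store L2 := 69  bus=[BusRdX]  L2: P0=I P1=I P2=M  mem[L2]=70
8. P2: store L3 := 40  bus=[-]  L3: P0=I P1=I P2=M  mem[L3]=0
9. P2: store L7 := 67  bus=[BusRdX]  L7: P0=I P1=I P2=M  mem[L7]=40
10. P2: load  L0  bus=[-]  L0: P0=S P1=I P2=S  mem[L0]=10
11. P1: store L3 := 28  bus=[BusRdX,Flush]  L3: P0=I P1=M P2=I  mem[L3]=40
12. P2: load  L3  bus=[BusRd]  L3: P0=I P1=O P2=S  mem[L3]=40
13. P0: load  L6  bus=[-]  L6: P0=E P1=I P2=I  mem[L6]=60
14. P0: load  L0  bus=[-]  L0: P0=S P1=I P2=S  mem[L0]=10
15. P1: store L3 := 60  bus=[BusUpgr]  L3: P0=I P1=M P2=I  mem[L3]=40
16. P2: load  L3  bus=[BusRd]  L3: P0=I P1=O P2=S  mem[L3]=40
17. P2: load  L1  bus=[-]  L1: P0=I P1=I P2=E  mem[L1]=0
18. P1: store L5 := 23  bus=[-]  L5: P0=I P1=M P2=I  mem[L5]=20
19. P1: store L6 := 39  bus=[BusRdX]  L6: P0=I P1=M P2=I  mem[L6]=60
20. P2: store L3 := 27  bus=[BusUpgr,Flush]  L3: P0=I P1=I P2=M  mem[L3]=60
21. P2: load  L7  bus=[-]  L7: P0=I P1=I P2=M  mem[L7]=40
22. P1: load  L1  bus=[BusRd]  L1: P0=I P1=S P2=S  mem[L1]=0

memory[L1] = 0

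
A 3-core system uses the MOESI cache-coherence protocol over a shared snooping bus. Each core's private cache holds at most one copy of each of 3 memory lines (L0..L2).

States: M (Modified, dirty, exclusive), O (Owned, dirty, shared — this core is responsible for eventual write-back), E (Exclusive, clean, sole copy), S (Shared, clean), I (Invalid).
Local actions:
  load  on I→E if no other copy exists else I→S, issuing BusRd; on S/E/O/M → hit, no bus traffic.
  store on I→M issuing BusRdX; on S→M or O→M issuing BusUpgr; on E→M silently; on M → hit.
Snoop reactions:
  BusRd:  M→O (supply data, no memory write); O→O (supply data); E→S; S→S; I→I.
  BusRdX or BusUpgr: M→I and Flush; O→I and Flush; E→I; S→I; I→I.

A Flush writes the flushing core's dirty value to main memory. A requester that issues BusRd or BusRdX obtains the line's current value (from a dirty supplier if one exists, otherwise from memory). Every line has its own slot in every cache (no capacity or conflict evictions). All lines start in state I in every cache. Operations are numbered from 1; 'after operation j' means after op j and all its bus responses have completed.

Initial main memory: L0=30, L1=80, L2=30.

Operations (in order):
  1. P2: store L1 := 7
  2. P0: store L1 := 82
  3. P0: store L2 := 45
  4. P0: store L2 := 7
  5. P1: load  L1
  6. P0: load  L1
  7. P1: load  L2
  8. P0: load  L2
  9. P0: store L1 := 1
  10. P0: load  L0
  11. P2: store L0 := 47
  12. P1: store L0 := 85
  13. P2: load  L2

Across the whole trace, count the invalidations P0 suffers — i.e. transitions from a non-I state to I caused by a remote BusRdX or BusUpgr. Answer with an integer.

invalidations = 1

  op1 P2: store L1 := 7 → I/I/M on L1; bus BusRdX; mem=80
  op2 P0: store L1 := 82 → M/I/I on L1; bus BusRdX Flush; mem=7
  op3 P0: store L2 := 45 → M/I/I on L2; bus BusRdX; mem=30
  op4 P0: store L2 := 7 → M/I/I on L2; bus (none); mem=30
  op5 P1: load  L1 → O/S/I on L1; bus BusRd; mem=7
  op6 P0: load  L1 → O/S/I on L1; bus (none); mem=7
  op7 P1: load  L2 → O/S/I on L2; bus BusRd; mem=30
  op8 P0: load  L2 → O/S/I on L2; bus (none); mem=30
  op9 P0: store L1 := 1 → M/I/I on L1; bus BusUpgr; mem=7
  op10 P0: load  L0 → E/I/I on L0; bus BusRd; mem=30
  op11 P2: store L0 := 47 → I/I/M on L0; bus BusRdX; mem=30
  op12 P1: store L0 := 85 → I/M/I on L0; bus BusRdX Flush; mem=47
  op13 P2: load  L2 → O/S/S on L2; bus BusRd; mem=30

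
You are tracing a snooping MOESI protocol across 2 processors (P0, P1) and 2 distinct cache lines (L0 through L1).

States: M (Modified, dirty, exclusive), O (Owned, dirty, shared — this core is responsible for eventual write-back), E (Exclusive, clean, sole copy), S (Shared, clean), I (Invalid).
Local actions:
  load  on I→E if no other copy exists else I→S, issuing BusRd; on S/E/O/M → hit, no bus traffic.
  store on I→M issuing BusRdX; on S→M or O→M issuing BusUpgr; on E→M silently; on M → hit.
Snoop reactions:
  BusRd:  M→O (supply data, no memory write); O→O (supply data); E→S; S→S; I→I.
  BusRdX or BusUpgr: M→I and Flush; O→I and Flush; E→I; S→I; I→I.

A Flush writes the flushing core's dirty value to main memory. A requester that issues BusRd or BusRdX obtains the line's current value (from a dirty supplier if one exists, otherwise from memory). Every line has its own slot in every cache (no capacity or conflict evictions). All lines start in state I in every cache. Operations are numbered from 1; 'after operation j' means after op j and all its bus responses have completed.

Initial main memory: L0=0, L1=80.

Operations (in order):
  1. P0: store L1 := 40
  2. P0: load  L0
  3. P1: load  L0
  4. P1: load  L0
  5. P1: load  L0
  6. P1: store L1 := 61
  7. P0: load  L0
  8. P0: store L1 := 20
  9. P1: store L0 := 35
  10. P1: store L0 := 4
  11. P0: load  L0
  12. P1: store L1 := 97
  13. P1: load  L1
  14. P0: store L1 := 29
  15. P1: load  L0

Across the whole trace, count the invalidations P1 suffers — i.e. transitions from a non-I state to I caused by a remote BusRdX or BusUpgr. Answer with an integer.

  op1 P0: store L1 := 40 → M/I on L1; bus BusRdX; mem=80
  op2 P0: load  L0 → E/I on L0; bus BusRd; mem=0
  op3 P1: load  L0 → S/S on L0; bus BusRd; mem=0
  op4 P1: load  L0 → S/S on L0; bus (none); mem=0
  op5 P1: load  L0 → S/S on L0; bus (none); mem=0
  op6 P1: store L1 := 61 → I/M on L1; bus BusRdX Flush; mem=40
  op7 P0: load  L0 → S/S on L0; bus (none); mem=0
  op8 P0: store L1 := 20 → M/I on L1; bus BusRdX Flush; mem=61
  op9 P1: store L0 := 35 → I/M on L0; bus BusUpgr; mem=0
  op10 P1: store L0 := 4 → I/M on L0; bus (none); mem=0
  op11 P0: load  L0 → S/O on L0; bus BusRd; mem=0
  op12 P1: store L1 := 97 → I/M on L1; bus BusRdX Flush; mem=20
  op13 P1: load  L1 → I/M on L1; bus (none); mem=20
  op14 P0: store L1 := 29 → M/I on L1; bus BusRdX Flush; mem=97
  op15 P1: load  L0 → S/O on L0; bus (none); mem=0

invalidations = 2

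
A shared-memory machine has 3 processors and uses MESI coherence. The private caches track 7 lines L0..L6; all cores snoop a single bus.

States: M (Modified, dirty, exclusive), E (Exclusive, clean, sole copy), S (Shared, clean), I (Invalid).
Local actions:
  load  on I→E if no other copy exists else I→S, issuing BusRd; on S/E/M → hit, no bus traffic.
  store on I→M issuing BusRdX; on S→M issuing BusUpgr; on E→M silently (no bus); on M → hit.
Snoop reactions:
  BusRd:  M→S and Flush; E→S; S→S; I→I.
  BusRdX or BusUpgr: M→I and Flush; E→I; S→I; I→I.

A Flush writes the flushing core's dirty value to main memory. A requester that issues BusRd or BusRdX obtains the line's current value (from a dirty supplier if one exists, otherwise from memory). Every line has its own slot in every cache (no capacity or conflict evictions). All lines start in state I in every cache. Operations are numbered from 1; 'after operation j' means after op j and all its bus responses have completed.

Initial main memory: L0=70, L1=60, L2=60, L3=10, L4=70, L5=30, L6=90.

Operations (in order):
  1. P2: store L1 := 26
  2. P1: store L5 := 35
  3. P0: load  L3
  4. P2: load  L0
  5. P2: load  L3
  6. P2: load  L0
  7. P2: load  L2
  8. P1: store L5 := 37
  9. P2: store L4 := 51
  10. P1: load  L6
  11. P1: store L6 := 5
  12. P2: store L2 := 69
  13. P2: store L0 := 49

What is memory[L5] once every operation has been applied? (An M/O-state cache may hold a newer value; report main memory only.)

memory[L5] = 30

1. P2: store L1 := 26  bus=[BusRdX]  L1: P0=I P1=I P2=M  mem[L1]=60
2. P1: store L5 := 35  bus=[BusRdX]  L5: P0=I P1=M P2=I  mem[L5]=30
3. P0: load  L3  bus=[BusRd]  L3: P0=E P1=I P2=I  mem[L3]=10
4. P2: load  L0  bus=[BusRd]  L0: P0=I P1=I P2=E  mem[L0]=70
5. P2: load  L3  bus=[BusRd]  L3: P0=S P1=I P2=S  mem[L3]=10
6. P2: load  L0  bus=[-]  L0: P0=I P1=I P2=E  mem[L0]=70
7. P2: load  L2  bus=[BusRd]  L2: P0=I P1=I P2=E  mem[L2]=60
8. P1: store L5 := 37  bus=[-]  L5: P0=I P1=M P2=I  mem[L5]=30
9. P2: store L4 := 51  bus=[BusRdX]  L4: P0=I P1=I P2=M  mem[L4]=70
10. P1: load  L6  bus=[BusRd]  L6: P0=I P1=E P2=I  mem[L6]=90
11. P1: store L6 := 5  bus=[-]  L6: P0=I P1=M P2=I  mem[L6]=90
12. P2: store L2 := 69  bus=[-]  L2: P0=I P1=I P2=M  mem[L2]=60
13. P2: store L0 := 49  bus=[-]  L0: P0=I P1=I P2=M  mem[L0]=70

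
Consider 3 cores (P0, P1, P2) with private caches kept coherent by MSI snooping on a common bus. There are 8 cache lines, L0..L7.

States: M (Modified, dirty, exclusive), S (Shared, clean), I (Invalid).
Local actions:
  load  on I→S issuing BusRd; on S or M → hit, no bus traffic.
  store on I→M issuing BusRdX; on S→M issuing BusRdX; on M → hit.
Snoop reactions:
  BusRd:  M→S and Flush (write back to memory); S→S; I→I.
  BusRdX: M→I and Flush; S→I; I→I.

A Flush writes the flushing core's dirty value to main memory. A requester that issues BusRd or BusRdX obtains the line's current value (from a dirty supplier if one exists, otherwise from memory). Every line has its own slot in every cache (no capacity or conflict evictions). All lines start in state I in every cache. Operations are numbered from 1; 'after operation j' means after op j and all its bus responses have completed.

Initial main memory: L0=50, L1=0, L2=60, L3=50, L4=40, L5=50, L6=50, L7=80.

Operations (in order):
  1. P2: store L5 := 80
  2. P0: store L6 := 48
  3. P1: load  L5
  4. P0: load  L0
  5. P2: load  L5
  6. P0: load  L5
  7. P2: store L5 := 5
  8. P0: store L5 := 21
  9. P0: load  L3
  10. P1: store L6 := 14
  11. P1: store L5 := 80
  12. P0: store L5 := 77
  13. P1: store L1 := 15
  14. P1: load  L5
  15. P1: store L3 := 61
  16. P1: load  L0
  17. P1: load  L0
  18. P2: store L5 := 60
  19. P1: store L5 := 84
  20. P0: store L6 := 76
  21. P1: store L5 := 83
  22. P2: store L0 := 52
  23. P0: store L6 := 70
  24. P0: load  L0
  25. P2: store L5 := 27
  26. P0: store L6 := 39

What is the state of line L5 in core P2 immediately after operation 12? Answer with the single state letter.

state = I

step 1: P2: store L5 := 80  ⟶  IIM  (L5)  txn=BusRdX  M[L5]=50
step 2: P0: store L6 := 48  ⟶  MII  (L6)  txn=BusRdX  M[L6]=50
step 3: P1: load  L5  ⟶  ISS  (L5)  txn=BusRd+Flush  M[L5]=80
step 4: P0: load  L0  ⟶  SII  (L0)  txn=BusRd  M[L0]=50
step 5: P2: load  L5  ⟶  ISS  (L5)  txn=∅  M[L5]=80
step 6: P0: load  L5  ⟶  SSS  (L5)  txn=BusRd  M[L5]=80
step 7: P2: store L5 := 5  ⟶  IIM  (L5)  txn=BusRdX  M[L5]=80
step 8: P0: store L5 := 21  ⟶  MII  (L5)  txn=BusRdX+Flush  M[L5]=5
step 9: P0: load  L3  ⟶  SII  (L3)  txn=BusRd  M[L3]=50
step 10: P1: store L6 := 14  ⟶  IMI  (L6)  txn=BusRdX+Flush  M[L6]=48
step 11: P1: store L5 := 80  ⟶  IMI  (L5)  txn=BusRdX+Flush  M[L5]=21
step 12: P0: store L5 := 77  ⟶  MII  (L5)  txn=BusRdX+Flush  M[L5]=80
step 13: P1: store L1 := 15  ⟶  IMI  (L1)  txn=BusRdX  M[L1]=0
step 14: P1: load  L5  ⟶  SSI  (L5)  txn=BusRd+Flush  M[L5]=77
step 15: P1: store L3 := 61  ⟶  IMI  (L3)  txn=BusRdX  M[L3]=50
step 16: P1: load  L0  ⟶  SSI  (L0)  txn=BusRd  M[L0]=50
step 17: P1: load  L0  ⟶  SSI  (L0)  txn=∅  M[L0]=50
step 18: P2: store L5 := 60  ⟶  IIM  (L5)  txn=BusRdX  M[L5]=77
step 19: P1: store L5 := 84  ⟶  IMI  (L5)  txn=BusRdX+Flush  M[L5]=60
step 20: P0: store L6 := 76  ⟶  MII  (L6)  txn=BusRdX+Flush  M[L6]=14
step 21: P1: store L5 := 83  ⟶  IMI  (L5)  txn=∅  M[L5]=60
step 22: P2: store L0 := 52  ⟶  IIM  (L0)  txn=BusRdX  M[L0]=50
step 23: P0: store L6 := 70  ⟶  MII  (L6)  txn=∅  M[L6]=14
step 24: P0: load  L0  ⟶  SIS  (L0)  txn=BusRd+Flush  M[L0]=52
step 25: P2: store L5 := 27  ⟶  IIM  (L5)  txn=BusRdX+Flush  M[L5]=83
step 26: P0: store L6 := 39  ⟶  MII  (L6)  txn=∅  M[L6]=14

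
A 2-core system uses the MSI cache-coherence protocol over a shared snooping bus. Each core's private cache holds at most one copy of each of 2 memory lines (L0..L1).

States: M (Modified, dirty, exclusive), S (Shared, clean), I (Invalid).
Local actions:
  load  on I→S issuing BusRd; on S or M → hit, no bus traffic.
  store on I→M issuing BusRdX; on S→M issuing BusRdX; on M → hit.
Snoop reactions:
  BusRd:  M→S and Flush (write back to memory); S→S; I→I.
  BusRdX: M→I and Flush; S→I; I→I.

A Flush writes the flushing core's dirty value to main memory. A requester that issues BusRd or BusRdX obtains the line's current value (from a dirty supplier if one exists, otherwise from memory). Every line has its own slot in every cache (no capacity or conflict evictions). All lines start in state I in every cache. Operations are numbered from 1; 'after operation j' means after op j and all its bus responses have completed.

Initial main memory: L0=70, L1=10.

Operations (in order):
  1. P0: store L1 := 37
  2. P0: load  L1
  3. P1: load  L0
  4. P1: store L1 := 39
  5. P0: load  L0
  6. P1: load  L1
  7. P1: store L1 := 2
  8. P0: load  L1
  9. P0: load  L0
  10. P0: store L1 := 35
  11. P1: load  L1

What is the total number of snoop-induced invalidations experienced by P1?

step 1: P0: store L1 := 37  ⟶  MI  (L1)  txn=BusRdX  M[L1]=10
step 2: P0: load  L1  ⟶  MI  (L1)  txn=∅  M[L1]=10
step 3: P1: load  L0  ⟶  IS  (L0)  txn=BusRd  M[L0]=70
step 4: P1: store L1 := 39  ⟶  IM  (L1)  txn=BusRdX+Flush  M[L1]=37
step 5: P0: load  L0  ⟶  SS  (L0)  txn=BusRd  M[L0]=70
step 6: P1: load  L1  ⟶  IM  (L1)  txn=∅  M[L1]=37
step 7: P1: store L1 := 2  ⟶  IM  (L1)  txn=∅  M[L1]=37
step 8: P0: load  L1  ⟶  SS  (L1)  txn=BusRd+Flush  M[L1]=2
step 9: P0: load  L0  ⟶  SS  (L0)  txn=∅  M[L0]=70
step 10: P0: store L1 := 35  ⟶  MI  (L1)  txn=BusRdX  M[L1]=2
step 11: P1: load  L1  ⟶  SS  (L1)  txn=BusRd+Flush  M[L1]=35

invalidations = 1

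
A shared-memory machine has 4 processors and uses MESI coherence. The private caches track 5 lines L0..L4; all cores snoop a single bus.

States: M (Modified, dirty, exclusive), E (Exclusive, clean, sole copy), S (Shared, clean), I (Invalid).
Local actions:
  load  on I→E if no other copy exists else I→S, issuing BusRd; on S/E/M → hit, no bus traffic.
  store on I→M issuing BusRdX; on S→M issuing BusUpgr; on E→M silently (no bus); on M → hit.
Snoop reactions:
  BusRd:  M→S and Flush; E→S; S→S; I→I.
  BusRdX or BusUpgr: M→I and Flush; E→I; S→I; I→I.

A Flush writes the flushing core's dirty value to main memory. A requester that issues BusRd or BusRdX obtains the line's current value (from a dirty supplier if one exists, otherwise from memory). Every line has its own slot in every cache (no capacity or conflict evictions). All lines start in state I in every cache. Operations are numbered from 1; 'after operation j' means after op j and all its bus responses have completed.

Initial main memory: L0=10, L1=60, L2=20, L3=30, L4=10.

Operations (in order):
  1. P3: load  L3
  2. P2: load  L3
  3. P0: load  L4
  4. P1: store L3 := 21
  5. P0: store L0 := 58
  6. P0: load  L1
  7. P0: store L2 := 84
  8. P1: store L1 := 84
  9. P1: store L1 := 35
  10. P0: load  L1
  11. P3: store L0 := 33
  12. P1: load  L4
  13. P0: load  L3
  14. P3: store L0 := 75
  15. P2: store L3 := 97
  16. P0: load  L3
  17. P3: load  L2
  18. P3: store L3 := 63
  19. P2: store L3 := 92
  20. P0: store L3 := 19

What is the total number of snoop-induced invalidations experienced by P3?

invalidations = 2

[1] P3: load  L3 | P0:I, P1:I, P2:I, P3:E(30) | bus: BusRd
[2] P2: load  L3 | P0:I, P1:I, P2:S(30), P3:S(30) | bus: BusRd
[3] P0: load  L4 | P0:E(10), P1:I, P2:I, P3:I | bus: BusRd
[4] P1: store L3 := 21 | P0:I, P1:M(21), P2:I, P3:I | bus: BusRdX
[5] P0: store L0 := 58 | P0:M(58), P1:I, P2:I, P3:I | bus: BusRdX
[6] P0: load  L1 | P0:E(60), P1:I, P2:I, P3:I | bus: BusRd
[7] P0: store L2 := 84 | P0:M(84), P1:I, P2:I, P3:I | bus: BusRdX
[8] P1: store L1 := 84 | P0:I, P1:M(84), P2:I, P3:I | bus: BusRdX
[9] P1: store L1 := 35 | P0:I, P1:M(35), P2:I, P3:I | bus: none
[10] P0: load  L1 | P0:S(35), P1:S(35), P2:I, P3:I | bus: BusRd,Flush
[11] P3: store L0 := 33 | P0:I, P1:I, P2:I, P3:M(33) | bus: BusRdX,Flush
[12] P1: load  L4 | P0:S(10), P1:S(10), P2:I, P3:I | bus: BusRd
[13] P0: load  L3 | P0:S(21), P1:S(21), P2:I, P3:I | bus: BusRd,Flush
[14] P3: store L0 := 75 | P0:I, P1:I, P2:I, P3:M(75) | bus: none
[15] P2: store L3 := 97 | P0:I, P1:I, P2:M(97), P3:I | bus: BusRdX
[16] P0: load  L3 | P0:S(97), P1:I, P2:S(97), P3:I | bus: BusRd,Flush
[17] P3: load  L2 | P0:S(84), P1:I, P2:I, P3:S(84) | bus: BusRd,Flush
[18] P3: store L3 := 63 | P0:I, P1:I, P2:I, P3:M(63) | bus: BusRdX
[19] P2: store L3 := 92 | P0:I, P1:I, P2:M(92), P3:I | bus: BusRdX,Flush
[20] P0: store L3 := 19 | P0:M(19), P1:I, P2:I, P3:I | bus: BusRdX,Flush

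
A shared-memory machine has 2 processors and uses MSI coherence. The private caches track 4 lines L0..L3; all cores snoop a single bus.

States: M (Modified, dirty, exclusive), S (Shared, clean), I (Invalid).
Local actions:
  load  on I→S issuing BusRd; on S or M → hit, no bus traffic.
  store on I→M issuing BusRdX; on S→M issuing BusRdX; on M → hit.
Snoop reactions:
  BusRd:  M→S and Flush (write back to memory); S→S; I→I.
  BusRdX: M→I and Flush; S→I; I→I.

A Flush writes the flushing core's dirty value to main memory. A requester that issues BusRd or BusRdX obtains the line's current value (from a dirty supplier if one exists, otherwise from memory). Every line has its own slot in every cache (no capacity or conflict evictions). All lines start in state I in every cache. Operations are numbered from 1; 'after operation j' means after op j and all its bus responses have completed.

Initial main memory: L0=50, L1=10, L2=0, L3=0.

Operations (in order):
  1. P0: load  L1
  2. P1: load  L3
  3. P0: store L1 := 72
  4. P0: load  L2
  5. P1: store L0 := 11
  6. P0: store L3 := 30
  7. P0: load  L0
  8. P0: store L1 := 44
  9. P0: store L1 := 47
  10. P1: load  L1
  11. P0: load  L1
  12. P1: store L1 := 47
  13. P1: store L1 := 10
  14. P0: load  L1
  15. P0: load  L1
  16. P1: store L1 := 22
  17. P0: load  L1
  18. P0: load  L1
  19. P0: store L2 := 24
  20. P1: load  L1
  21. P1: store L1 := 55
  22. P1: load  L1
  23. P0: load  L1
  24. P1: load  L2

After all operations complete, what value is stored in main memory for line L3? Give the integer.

1. P0: load  L1  bus=[BusRd]  L1: P0=S P1=I  mem[L1]=10
2. P1: load  L3  bus=[BusRd]  L3: P0=I P1=S  mem[L3]=0
3. P0: store L1 := 72  bus=[BusRdX]  L1: P0=M P1=I  mem[L1]=10
4. P0: load  L2  bus=[BusRd]  L2: P0=S P1=I  mem[L2]=0
5. P1: store L0 := 11  bus=[BusRdX]  L0: P0=I P1=M  mem[L0]=50
6. P0: store L3 := 30  bus=[BusRdX]  L3: P0=M P1=I  mem[L3]=0
7. P0: load  L0  bus=[BusRd,Flush]  L0: P0=S P1=S  mem[L0]=11
8. P0: store L1 := 44  bus=[-]  L1: P0=M P1=I  mem[L1]=10
9. P0: store L1 := 47  bus=[-]  L1: P0=M P1=I  mem[L1]=10
10. P1: load  L1  bus=[BusRd,Flush]  L1: P0=S P1=S  mem[L1]=47
11. P0: load  L1  bus=[-]  L1: P0=S P1=S  mem[L1]=47
12. P1: store L1 := 47  bus=[BusRdX]  L1: P0=I P1=M  mem[L1]=47
13. P1: store L1 := 10  bus=[-]  L1: P0=I P1=M  mem[L1]=47
14. P0: load  L1  bus=[BusRd,Flush]  L1: P0=S P1=S  mem[L1]=10
15. P0: load  L1  bus=[-]  L1: P0=S P1=S  mem[L1]=10
16. P1: store L1 := 22  bus=[BusRdX]  L1: P0=I P1=M  mem[L1]=10
17. P0: load  L1  bus=[BusRd,Flush]  L1: P0=S P1=S  mem[L1]=22
18. P0: load  L1  bus=[-]  L1: P0=S P1=S  mem[L1]=22
19. P0: store L2 := 24  bus=[BusRdX]  L2: P0=M P1=I  mem[L2]=0
20. P1: load  L1  bus=[-]  L1: P0=S P1=S  mem[L1]=22
21. P1: store L1 := 55  bus=[BusRdX]  L1: P0=I P1=M  mem[L1]=22
22. P1: load  L1  bus=[-]  L1: P0=I P1=M  mem[L1]=22
23. P0: load  L1  bus=[BusRd,Flush]  L1: P0=S P1=S  mem[L1]=55
24. P1: load  L2  bus=[BusRd,Flush]  L2: P0=S P1=S  mem[L2]=24

memory[L3] = 0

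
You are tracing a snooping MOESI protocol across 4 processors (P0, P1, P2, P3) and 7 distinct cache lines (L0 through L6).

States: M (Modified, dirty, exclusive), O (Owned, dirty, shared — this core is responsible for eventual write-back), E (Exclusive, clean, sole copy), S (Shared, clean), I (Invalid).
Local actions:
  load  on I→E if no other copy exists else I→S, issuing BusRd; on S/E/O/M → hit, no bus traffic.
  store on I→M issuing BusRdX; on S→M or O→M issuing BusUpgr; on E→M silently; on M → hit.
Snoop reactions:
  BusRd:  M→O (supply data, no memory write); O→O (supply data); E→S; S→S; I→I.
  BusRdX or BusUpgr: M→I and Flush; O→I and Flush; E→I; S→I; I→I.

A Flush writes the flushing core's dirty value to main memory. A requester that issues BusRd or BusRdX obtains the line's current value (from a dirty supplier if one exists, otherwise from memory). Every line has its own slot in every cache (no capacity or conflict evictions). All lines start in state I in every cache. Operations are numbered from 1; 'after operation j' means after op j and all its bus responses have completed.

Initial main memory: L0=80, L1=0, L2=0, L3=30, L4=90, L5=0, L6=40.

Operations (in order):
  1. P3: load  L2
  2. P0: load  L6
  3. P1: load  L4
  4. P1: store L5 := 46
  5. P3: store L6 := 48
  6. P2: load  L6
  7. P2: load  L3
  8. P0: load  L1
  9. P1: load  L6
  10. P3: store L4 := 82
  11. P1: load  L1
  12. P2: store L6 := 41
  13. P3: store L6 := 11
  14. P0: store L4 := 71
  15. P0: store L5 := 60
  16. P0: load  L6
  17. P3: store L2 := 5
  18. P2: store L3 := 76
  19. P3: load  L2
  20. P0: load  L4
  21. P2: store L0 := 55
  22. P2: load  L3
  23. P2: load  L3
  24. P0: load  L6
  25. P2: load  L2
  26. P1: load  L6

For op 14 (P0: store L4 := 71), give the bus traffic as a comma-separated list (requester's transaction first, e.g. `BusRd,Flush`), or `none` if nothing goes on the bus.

step 1: P3: load  L2  ⟶  IIIE  (L2)  txn=BusRd  M[L2]=0
step 2: P0: load  L6  ⟶  EIII  (L6)  txn=BusRd  M[L6]=40
step 3: P1: load  L4  ⟶  IEII  (L4)  txn=BusRd  M[L4]=90
step 4: P1: store L5 := 46  ⟶  IMII  (L5)  txn=BusRdX  M[L5]=0
step 5: P3: store L6 := 48  ⟶  IIIM  (L6)  txn=BusRdX  M[L6]=40
step 6: P2: load  L6  ⟶  IISO  (L6)  txn=BusRd  M[L6]=40
step 7: P2: load  L3  ⟶  IIEI  (L3)  txn=BusRd  M[L3]=30
step 8: P0: load  L1  ⟶  EIII  (L1)  txn=BusRd  M[L1]=0
step 9: P1: load  L6  ⟶  ISSO  (L6)  txn=BusRd  M[L6]=40
step 10: P3: store L4 := 82  ⟶  IIIM  (L4)  txn=BusRdX  M[L4]=90
step 11: P1: load  L1  ⟶  SSII  (L1)  txn=BusRd  M[L1]=0
step 12: P2: store L6 := 41  ⟶  IIMI  (L6)  txn=BusUpgr+Flush  M[L6]=48
step 13: P3: store L6 := 11  ⟶  IIIM  (L6)  txn=BusRdX+Flush  M[L6]=41
step 14: P0: store L4 := 71  ⟶  MIII  (L4)  txn=BusRdX+Flush  M[L4]=82
step 15: P0: store L5 := 60  ⟶  MIII  (L5)  txn=BusRdX+Flush  M[L5]=46
step 16: P0: load  L6  ⟶  SIIO  (L6)  txn=BusRd  M[L6]=41
step 17: P3: store L2 := 5  ⟶  IIIM  (L2)  txn=∅  M[L2]=0
step 18: P2: store L3 := 76  ⟶  IIMI  (L3)  txn=∅  M[L3]=30
step 19: P3: load  L2  ⟶  IIIM  (L2)  txn=∅  M[L2]=0
step 20: P0: load  L4  ⟶  MIII  (L4)  txn=∅  M[L4]=82
step 21: P2: store L0 := 55  ⟶  IIMI  (L0)  txn=BusRdX  M[L0]=80
step 22: P2: load  L3  ⟶  IIMI  (L3)  txn=∅  M[L3]=30
step 23: P2: load  L3  ⟶  IIMI  (L3)  txn=∅  M[L3]=30
step 24: P0: load  L6  ⟶  SIIO  (L6)  txn=∅  M[L6]=41
step 25: P2: load  L2  ⟶  IISO  (L2)  txn=BusRd  M[L2]=0
step 26: P1: load  L6  ⟶  SSIO  (L6)  txn=BusRd  M[L6]=41

bus = BusRdX,Flush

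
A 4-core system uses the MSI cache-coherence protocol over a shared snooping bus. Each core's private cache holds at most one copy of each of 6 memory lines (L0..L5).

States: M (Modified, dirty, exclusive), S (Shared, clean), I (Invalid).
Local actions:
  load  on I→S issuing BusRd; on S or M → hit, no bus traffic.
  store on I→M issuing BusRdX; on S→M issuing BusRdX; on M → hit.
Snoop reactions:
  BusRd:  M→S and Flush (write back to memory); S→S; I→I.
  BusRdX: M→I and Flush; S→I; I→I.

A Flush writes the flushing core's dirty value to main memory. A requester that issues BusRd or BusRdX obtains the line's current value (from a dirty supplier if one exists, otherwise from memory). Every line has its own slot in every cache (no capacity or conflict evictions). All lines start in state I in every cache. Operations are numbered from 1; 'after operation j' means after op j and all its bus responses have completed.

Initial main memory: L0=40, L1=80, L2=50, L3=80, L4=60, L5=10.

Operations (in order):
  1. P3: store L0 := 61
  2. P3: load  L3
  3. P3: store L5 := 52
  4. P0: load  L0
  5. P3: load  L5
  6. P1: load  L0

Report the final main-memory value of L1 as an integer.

1. P3: store L0 := 61  bus=[BusRdX]  L0: P0=I P1=I P2=I P3=M  mem[L0]=40
2. P3: load  L3  bus=[BusRd]  L3: P0=I P1=I P2=I P3=S  mem[L3]=80
3. P3: store L5 := 52  bus=[BusRdX]  L5: P0=I P1=I P2=I P3=M  mem[L5]=10
4. P0: load  L0  bus=[BusRd,Flush]  L0: P0=S P1=I P2=I P3=S  mem[L0]=61
5. P3: load  L5  bus=[-]  L5: P0=I P1=I P2=I P3=M  mem[L5]=10
6. P1: load  L0  bus=[BusRd]  L0: P0=S P1=S P2=I P3=S  mem[L0]=61

memory[L1] = 80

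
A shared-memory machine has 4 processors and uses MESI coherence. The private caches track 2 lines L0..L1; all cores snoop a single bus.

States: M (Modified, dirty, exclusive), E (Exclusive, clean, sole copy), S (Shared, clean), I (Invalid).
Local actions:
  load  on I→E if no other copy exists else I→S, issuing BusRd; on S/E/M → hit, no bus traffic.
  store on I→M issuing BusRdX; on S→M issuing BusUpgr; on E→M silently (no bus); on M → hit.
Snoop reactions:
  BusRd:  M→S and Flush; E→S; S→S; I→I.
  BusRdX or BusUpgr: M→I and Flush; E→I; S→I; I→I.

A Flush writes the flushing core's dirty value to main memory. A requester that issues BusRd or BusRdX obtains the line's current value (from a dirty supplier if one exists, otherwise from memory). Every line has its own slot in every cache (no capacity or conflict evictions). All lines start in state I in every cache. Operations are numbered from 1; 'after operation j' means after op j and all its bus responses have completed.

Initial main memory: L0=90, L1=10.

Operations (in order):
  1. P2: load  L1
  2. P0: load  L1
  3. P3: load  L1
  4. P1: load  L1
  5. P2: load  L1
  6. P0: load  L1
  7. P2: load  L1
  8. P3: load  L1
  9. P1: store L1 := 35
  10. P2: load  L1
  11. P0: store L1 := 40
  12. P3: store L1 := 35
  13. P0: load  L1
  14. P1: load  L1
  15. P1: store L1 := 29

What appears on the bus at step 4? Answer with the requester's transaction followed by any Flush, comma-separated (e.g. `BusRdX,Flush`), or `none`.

1. P2: load  L1  bus=[BusRd]  L1: P0=I P1=I P2=E P3=I  mem[L1]=10
2. P0: load  L1  bus=[BusRd]  L1: P0=S P1=I P2=S P3=I  mem[L1]=10
3. P3: load  L1  bus=[BusRd]  L1: P0=S P1=I P2=S P3=S  mem[L1]=10
4. P1: load  L1  bus=[BusRd]  L1: P0=S P1=S P2=S P3=S  mem[L1]=10
5. P2: load  L1  bus=[-]  L1: P0=S P1=S P2=S P3=S  mem[L1]=10
6. P0: load  L1  bus=[-]  L1: P0=S P1=S P2=S P3=S  mem[L1]=10
7. P2: load  L1  bus=[-]  L1: P0=S P1=S P2=S P3=S  mem[L1]=10
8. P3: load  L1  bus=[-]  L1: P0=S P1=S P2=S P3=S  mem[L1]=10
9. P1: store L1 := 35  bus=[BusUpgr]  L1: P0=I P1=M P2=I P3=I  mem[L1]=10
10. P2: load  L1  bus=[BusRd,Flush]  L1: P0=I P1=S P2=S P3=I  mem[L1]=35
11. P0: store L1 := 40  bus=[BusRdX]  L1: P0=M P1=I P2=I P3=I  mem[L1]=35
12. P3: store L1 := 35  bus=[BusRdX,Flush]  L1: P0=I P1=I P2=I P3=M  mem[L1]=40
13. P0: load  L1  bus=[BusRd,Flush]  L1: P0=S P1=I P2=I P3=S  mem[L1]=35
14. P1: load  L1  bus=[BusRd]  L1: P0=S P1=S P2=I P3=S  mem[L1]=35
15. P1: store L1 := 29  bus=[BusUpgr]  L1: P0=I P1=M P2=I P3=I  mem[L1]=35

bus = BusRd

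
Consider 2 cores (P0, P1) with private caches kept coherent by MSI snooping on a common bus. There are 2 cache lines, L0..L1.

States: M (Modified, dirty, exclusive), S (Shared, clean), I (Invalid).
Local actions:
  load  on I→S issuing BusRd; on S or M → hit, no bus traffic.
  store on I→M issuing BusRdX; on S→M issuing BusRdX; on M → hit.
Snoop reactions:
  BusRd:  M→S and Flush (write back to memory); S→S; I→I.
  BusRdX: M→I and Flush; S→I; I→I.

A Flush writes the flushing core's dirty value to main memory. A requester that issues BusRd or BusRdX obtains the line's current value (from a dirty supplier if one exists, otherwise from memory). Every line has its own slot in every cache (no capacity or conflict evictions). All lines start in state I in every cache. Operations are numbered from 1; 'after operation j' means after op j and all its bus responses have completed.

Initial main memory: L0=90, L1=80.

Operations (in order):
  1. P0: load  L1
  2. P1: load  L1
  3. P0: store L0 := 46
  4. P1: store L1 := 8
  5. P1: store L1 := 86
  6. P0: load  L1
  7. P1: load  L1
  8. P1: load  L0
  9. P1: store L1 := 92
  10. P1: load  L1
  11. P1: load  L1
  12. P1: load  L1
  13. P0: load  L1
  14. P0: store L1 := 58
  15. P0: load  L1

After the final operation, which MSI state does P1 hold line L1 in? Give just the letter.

[1] P0: load  L1 | P0:S(80), P1:I | bus: BusRd
[2] P1: load  L1 | P0:S(80), P1:S(80) | bus: BusRd
[3] P0: store L0 := 46 | P0:M(46), P1:I | bus: BusRdX
[4] P1: store L1 := 8 | P0:I, P1:M(8) | bus: BusRdX
[5] P1: store L1 := 86 | P0:I, P1:M(86) | bus: none
[6] P0: load  L1 | P0:S(86), P1:S(86) | bus: BusRd,Flush
[7] P1: load  L1 | P0:S(86), P1:S(86) | bus: none
[8] P1: load  L0 | P0:S(46), P1:S(46) | bus: BusRd,Flush
[9] P1: store L1 := 92 | P0:I, P1:M(92) | bus: BusRdX
[10] P1: load  L1 | P0:I, P1:M(92) | bus: none
[11] P1: load  L1 | P0:I, P1:M(92) | bus: none
[12] P1: load  L1 | P0:I, P1:M(92) | bus: none
[13] P0: load  L1 | P0:S(92), P1:S(92) | bus: BusRd,Flush
[14] P0: store L1 := 58 | P0:M(58), P1:I | bus: BusRdX
[15] P0: load  L1 | P0:M(58), P1:I | bus: none

state = I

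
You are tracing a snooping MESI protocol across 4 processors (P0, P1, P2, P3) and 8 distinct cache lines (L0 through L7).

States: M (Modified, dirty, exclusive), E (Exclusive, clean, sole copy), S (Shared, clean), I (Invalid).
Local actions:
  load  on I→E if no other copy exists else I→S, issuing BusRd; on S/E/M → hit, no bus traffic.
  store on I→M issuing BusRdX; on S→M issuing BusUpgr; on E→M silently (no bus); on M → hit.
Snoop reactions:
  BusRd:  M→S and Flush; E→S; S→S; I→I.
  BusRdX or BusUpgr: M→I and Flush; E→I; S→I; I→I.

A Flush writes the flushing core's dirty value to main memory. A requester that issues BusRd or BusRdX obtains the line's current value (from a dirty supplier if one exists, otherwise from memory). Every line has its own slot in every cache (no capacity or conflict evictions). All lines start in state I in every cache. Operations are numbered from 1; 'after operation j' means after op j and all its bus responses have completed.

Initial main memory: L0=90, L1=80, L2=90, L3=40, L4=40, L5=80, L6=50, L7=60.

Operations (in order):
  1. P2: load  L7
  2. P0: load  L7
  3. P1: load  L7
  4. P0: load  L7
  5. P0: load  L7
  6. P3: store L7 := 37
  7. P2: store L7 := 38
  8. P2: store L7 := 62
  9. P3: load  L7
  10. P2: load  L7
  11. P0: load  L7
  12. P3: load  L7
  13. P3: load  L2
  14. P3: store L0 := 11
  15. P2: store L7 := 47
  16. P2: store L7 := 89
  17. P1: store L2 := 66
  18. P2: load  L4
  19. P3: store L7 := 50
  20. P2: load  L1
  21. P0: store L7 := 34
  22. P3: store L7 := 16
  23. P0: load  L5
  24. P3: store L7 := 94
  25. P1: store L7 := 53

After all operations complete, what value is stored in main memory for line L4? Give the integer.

memory[L4] = 40

1. P2: load  L7  bus=[BusRd]  L7: P0=I P1=I P2=E P3=I  mem[L7]=60
2. P0: load  L7  bus=[BusRd]  L7: P0=S P1=I P2=S P3=I  mem[L7]=60
3. P1: load  L7  bus=[BusRd]  L7: P0=S P1=S P2=S P3=I  mem[L7]=60
4. P0: load  L7  bus=[-]  L7: P0=S P1=S P2=S P3=I  mem[L7]=60
5. P0: load  L7  bus=[-]  L7: P0=S P1=S P2=S P3=I  mem[L7]=60
6. P3: store L7 := 37  bus=[BusRdX]  L7: P0=I P1=I P2=I P3=M  mem[L7]=60
7. P2: store L7 := 38  bus=[BusRdX,Flush]  L7: P0=I P1=I P2=M P3=I  mem[L7]=37
8. P2: store L7 := 62  bus=[-]  L7: P0=I P1=I P2=M P3=I  mem[L7]=37
9. P3: load  L7  bus=[BusRd,Flush]  L7: P0=I P1=I P2=S P3=S  mem[L7]=62
10. P2: load  L7  bus=[-]  L7: P0=I P1=I P2=S P3=S  mem[L7]=62
11. P0: load  L7  bus=[BusRd]  L7: P0=S P1=I P2=S P3=S  mem[L7]=62
12. P3: load  L7  bus=[-]  L7: P0=S P1=I P2=S P3=S  mem[L7]=62
13. P3: load  L2  bus=[BusRd]  L2: P0=I P1=I P2=I P3=E  mem[L2]=90
14. P3: store L0 := 11  bus=[BusRdX]  L0: P0=I P1=I P2=I P3=M  mem[L0]=90
15. P2: store L7 := 47  bus=[BusUpgr]  L7: P0=I P1=I P2=M P3=I  mem[L7]=62
16. P2: store L7 := 89  bus=[-]  L7: P0=I P1=I P2=M P3=I  mem[L7]=62
17. P1: store L2 := 66  bus=[BusRdX]  L2: P0=I P1=M P2=I P3=I  mem[L2]=90
18. P2: load  L4  bus=[BusRd]  L4: P0=I P1=I P2=E P3=I  mem[L4]=40
19. P3: store L7 := 50  bus=[BusRdX,Flush]  L7: P0=I P1=I P2=I P3=M  mem[L7]=89
20. P2: load  L1  bus=[BusRd]  L1: P0=I P1=I P2=E P3=I  mem[L1]=80
21. P0: store L7 := 34  bus=[BusRdX,Flush]  L7: P0=M P1=I P2=I P3=I  mem[L7]=50
22. P3: store L7 := 16  bus=[BusRdX,Flush]  L7: P0=I P1=I P2=I P3=M  mem[L7]=34
23. P0: load  L5  bus=[BusRd]  L5: P0=E P1=I P2=I P3=I  mem[L5]=80
24. P3: store L7 := 94  bus=[-]  L7: P0=I P1=I P2=I P3=M  mem[L7]=34
25. P1: store L7 := 53  bus=[BusRdX,Flush]  L7: P0=I P1=M P2=I P3=I  mem[L7]=94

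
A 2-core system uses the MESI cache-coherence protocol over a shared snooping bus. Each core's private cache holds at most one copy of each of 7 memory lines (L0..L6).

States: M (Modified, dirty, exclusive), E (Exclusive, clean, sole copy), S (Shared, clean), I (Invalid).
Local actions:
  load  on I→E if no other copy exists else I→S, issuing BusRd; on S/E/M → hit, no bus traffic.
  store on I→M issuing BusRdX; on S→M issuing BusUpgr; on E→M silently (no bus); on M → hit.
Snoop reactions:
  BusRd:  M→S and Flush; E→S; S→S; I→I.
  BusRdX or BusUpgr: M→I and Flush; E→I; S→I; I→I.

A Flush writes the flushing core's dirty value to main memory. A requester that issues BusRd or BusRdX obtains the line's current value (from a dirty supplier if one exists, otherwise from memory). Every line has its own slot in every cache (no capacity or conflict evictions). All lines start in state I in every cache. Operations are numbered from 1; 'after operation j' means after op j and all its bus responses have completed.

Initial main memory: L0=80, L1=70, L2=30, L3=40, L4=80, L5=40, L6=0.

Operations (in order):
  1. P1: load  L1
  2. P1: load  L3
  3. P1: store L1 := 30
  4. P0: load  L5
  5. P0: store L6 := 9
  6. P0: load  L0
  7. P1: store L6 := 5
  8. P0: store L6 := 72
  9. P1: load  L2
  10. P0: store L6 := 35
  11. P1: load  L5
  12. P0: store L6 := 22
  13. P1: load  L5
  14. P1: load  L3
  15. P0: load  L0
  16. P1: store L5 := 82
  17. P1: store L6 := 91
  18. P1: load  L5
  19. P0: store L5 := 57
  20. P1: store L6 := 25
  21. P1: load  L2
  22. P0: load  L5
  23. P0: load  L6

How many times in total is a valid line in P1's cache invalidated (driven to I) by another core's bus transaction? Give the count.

1. P1: load  L1  bus=[BusRd]  L1: P0=I P1=E  mem[L1]=70
2. P1: load  L3  bus=[BusRd]  L3: P0=I P1=E  mem[L3]=40
3. P1: store L1 := 30  bus=[-]  L1: P0=I P1=M  mem[L1]=70
4. P0: load  L5  bus=[BusRd]  L5: P0=E P1=I  mem[L5]=40
5. P0: store L6 := 9  bus=[BusRdX]  L6: P0=M P1=I  mem[L6]=0
6. P0: load  L0  bus=[BusRd]  L0: P0=E P1=I  mem[L0]=80
7. P1: store L6 := 5  bus=[BusRdX,Flush]  L6: P0=I P1=M  mem[L6]=9
8. P0: store L6 := 72  bus=[BusRdX,Flush]  L6: P0=M P1=I  mem[L6]=5
9. P1: load  L2  bus=[BusRd]  L2: P0=I P1=E  mem[L2]=30
10. P0: store L6 := 35  bus=[-]  L6: P0=M P1=I  mem[L6]=5
11. P1: load  L5  bus=[BusRd]  L5: P0=S P1=S  mem[L5]=40
12. P0: store L6 := 22  bus=[-]  L6: P0=M P1=I  mem[L6]=5
13. P1: load  L5  bus=[-]  L5: P0=S P1=S  mem[L5]=40
14. P1: load  L3  bus=[-]  L3: P0=I P1=E  mem[L3]=40
15. P0: load  L0  bus=[-]  L0: P0=E P1=I  mem[L0]=80
16. P1: store L5 := 82  bus=[BusUpgr]  L5: P0=I P1=M  mem[L5]=40
17. P1: store L6 := 91  bus=[BusRdX,Flush]  L6: P0=I P1=M  mem[L6]=22
18. P1: load  L5  bus=[-]  L5: P0=I P1=M  mem[L5]=40
19. P0: store L5 := 57  bus=[BusRdX,Flush]  L5: P0=M P1=I  mem[L5]=82
20. P1: store L6 := 25  bus=[-]  L6: P0=I P1=M  mem[L6]=22
21. P1: load  L2  bus=[-]  L2: P0=I P1=E  mem[L2]=30
22. P0: load  L5  bus=[-]  L5: P0=M P1=I  mem[L5]=82
23. P0: load  L6  bus=[BusRd,Flush]  L6: P0=S P1=S  mem[L6]=25

invalidations = 2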